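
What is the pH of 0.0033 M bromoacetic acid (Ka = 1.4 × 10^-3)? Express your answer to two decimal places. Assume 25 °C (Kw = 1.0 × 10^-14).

pH = 2.81

BrCH2COOH ⇌ BrCH2COO- + H+
From the ICE table, Ka = [H+]²/(0.0033 − [H+]) = 1.4 × 10^-3.
Here C₀/Ka ≈ 2.36, so the small-[H+] approximation fails. Use the quadratic:
[H+] = [−0.0014 + √(0.0014² + 1.85e-05)]/2 = 1.56 × 10^-3 M
pH = −log[H+] = −log(1.56 × 10^-3) = 2.81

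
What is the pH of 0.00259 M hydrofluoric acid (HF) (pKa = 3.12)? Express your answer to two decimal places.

HF ⇌ F- + H+
Ka = 10^(−3.12) = 7.59 × 10^-4
From the ICE table, Ka = [H+]²/(0.00259 − [H+]) = 7.59 × 10^-4.
[H+] is not negligible relative to C₀; solve [H+]² + 0.000759·[H+] − 1.97e-06 = 0.
[H+] = (−Ka + √(Ka² + 4·Ka·C₀))/2 = 1.07 × 10^-3 M
pH = −log[H+] = −log(1.07 × 10^-3) = 2.97

pH = 2.97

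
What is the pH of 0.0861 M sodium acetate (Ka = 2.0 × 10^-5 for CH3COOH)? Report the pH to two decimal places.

pH = 8.82

CH3COO- is the conjugate base of the weak acid CH3COOH.
Kb = Kw/Ka = 1.0×10^-14 / 2.0 × 10^-5 = 5.00 × 10^-10
From the ICE table, Kb = [OH-]²/(0.0861 − [OH-]) = 5.00 × 10^-10.
Neglecting [OH-] in the denominator: [OH-] = √(5.00 × 10^-10 × 0.0861) = 6.56 × 10^-6 M
pOH = 5.18, so pH = 14.00 − pOH = 8.82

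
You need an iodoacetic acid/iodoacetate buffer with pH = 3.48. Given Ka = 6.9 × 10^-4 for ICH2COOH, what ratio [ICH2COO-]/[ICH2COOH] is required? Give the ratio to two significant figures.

ratio = 2.1

pKa = -log(6.9 × 10^-4) = 3.161
pH = pKa + log(r) ⇒ log(r) = 3.48 − 3.161 = +0.319
r = [ICH2COO-]/[ICH2COOH] = 10^(+0.319) = 2.08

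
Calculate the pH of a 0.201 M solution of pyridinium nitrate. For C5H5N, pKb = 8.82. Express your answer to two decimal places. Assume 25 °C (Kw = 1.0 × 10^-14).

pH = 2.94

C5H5NH+ is the conjugate acid of the weak base C5H5N.
Kb = 10^(−8.82) = 1.51 × 10^-9
Ka = Kw/Kb = 1.0×10^-14 / 1.51 × 10^-9 = 6.62 × 10^-6
Ka = x²/(0.201 − x) = 6.62 × 10^-6
Since Ka ≪ C₀, x ≈ √(Ka·C₀) = 1.15 × 10^-3 M.
pH = −log(1.15 × 10^-3) = 2.94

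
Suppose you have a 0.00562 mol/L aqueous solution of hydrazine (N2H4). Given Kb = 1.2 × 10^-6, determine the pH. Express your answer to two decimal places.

pH = 9.91

N2H4 + H2O ⇌ N2H5+ + OH-
Let x = [OH-] at equilibrium. Kb = x²/(0.00562 − x).
Neglecting x in the denominator: x = √(1.2 × 10^-6 × 0.00562) = 8.21 × 10^-5 M
(x/C₀ = 1.5% < 5%, so the approximation holds.)
pOH = −log(8.21 × 10^-5) = 4.09; pH = 14.00 − 4.09 = 9.91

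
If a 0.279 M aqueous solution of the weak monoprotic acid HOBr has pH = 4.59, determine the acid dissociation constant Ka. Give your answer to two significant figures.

Ka = 2.4 × 10^-9

[H+] = 10^(-4.59) = 2.57 × 10^-5 M
At equilibrium [HA] = 0.279 − 2.57 × 10^-5 = 2.79 × 10^-1 M
Ka = [H+][A-]/[HA] = (2.57 × 10^-5)² / 2.79 × 10^-1 = 2.4 × 10^-9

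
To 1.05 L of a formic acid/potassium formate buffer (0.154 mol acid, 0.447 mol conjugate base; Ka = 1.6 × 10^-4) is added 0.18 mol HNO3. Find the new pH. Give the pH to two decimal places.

pH = 3.70

After neutralization: n(HCOOH) = 0.334 mol, n(HCOO-) = 0.267 mol.
pKa = −log(1.6 × 10^-4) = 3.796
pH = pKa + log(n_HCOO-/n_HCOOH) = 3.796 + log(0.267/0.334) = 3.796 + (-0.097)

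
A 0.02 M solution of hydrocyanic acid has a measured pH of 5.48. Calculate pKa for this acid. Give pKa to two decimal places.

[H+] = 10^(-5.48) = 3.31 × 10^-6 M
At equilibrium [HA] = 0.02 − 3.31 × 10^-6 = 2.00 × 10^-2 M
Ka = [H+][A-]/[HA] = (3.31 × 10^-6)² / 2.00 × 10^-2 = 5.48 × 10^-10
pKa = -log(5.48 × 10^-10) = 9.26

pKa = 9.26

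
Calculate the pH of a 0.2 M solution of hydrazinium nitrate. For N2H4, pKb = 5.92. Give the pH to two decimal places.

N2H5+ is the conjugate acid of the weak base N2H4.
Kb = 10^(−5.92) = 1.20 × 10^-6
Ka = Kw/Kb = 1.0×10^-14 / 1.20 × 10^-6 = 8.33 × 10^-9
Let x = [H+] at equilibrium. Ka = x²/(0.2 − x).
Assume x ≪ 0.2: x ≈ √(8.33 × 10^-9 × 0.2) = 4.08 × 10^-5 M
(x/C₀ = 0.02% < 5%, so the approximation holds.)
pH = −log(4.08 × 10^-5) = 4.39

pH = 4.39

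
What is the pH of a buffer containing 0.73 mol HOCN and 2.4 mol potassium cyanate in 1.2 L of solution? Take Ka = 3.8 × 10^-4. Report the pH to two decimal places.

pKa = −log(3.8 × 10^-4) = 3.420
pH = pKa + log([A⁻]/[HA]) = 3.420 + log(2.4/0.73)
pH = 3.420 + (+0.517) = 3.94

pH = 3.94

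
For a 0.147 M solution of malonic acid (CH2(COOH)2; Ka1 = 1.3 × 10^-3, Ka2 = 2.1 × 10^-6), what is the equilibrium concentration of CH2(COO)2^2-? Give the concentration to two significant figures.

First ionization gives [H+] ≈ [CH2(COOH)COO-] = 1.32 × 10^-2 M.
Second step: Ka2 = [H+][CH2(COO)2^2-]/[CH2(COOH)COO-] ≈ [CH2(COO)2^2-] (since [H+] ≈ [CH2(COOH)COO-]).
So [CH2(COO)2^2-] ≈ Ka2.

2.1 × 10^-6 M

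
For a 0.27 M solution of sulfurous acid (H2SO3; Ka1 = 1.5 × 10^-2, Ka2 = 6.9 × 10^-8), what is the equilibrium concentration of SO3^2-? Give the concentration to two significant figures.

6.9 × 10^-8 M

First ionization gives [H+] ≈ [HSO3-] = 5.66 × 10^-2 M.
Second step: Ka2 = [H+][SO3^2-]/[HSO3-] ≈ [SO3^2-] (since [H+] ≈ [HSO3-]).
So [SO3^2-] ≈ Ka2.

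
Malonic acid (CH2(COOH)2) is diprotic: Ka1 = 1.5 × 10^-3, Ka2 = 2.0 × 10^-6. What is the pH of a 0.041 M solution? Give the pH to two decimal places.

pH = 2.15

Ka1 ≫ Ka2, so treat the first dissociation as the only significant source of H+.
Ka1 = x²/(0.041 − x) = 1.5 × 10^-3
Solving the quadratic: x = (−Ka1 + √(Ka1² + 4·Ka1·C₀))/2 = 7.13 × 10^-3 M
pH = −log(7.13 × 10^-3) = 2.15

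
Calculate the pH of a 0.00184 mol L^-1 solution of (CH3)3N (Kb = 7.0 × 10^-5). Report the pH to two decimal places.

(CH3)3N + H2O ⇌ (CH3)3NH+ + OH-
Let x = [OH-] at equilibrium. Kb = x²/(0.00184 − x).
The 5% rule fails; solving x² + Kb·x − Kb·C₀ = 0 exactly:
x = [−7e-05 + √(7e-05² + 5.15e-07)]/2 = 3.26 × 10^-4 M
pOH = −log(3.26 × 10^-4) = 3.49; pH = 14.00 − 3.49 = 10.51

pH = 10.51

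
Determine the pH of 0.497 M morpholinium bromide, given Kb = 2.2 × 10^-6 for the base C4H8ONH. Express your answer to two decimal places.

C4H8ONH2+ is the conjugate acid of the weak base C4H8ONH.
Ka = Kw/Kb = 1.0×10^-14 / 2.2 × 10^-6 = 4.55 × 10^-9
Ka = [H+]²/(0.497 − [H+]) = 4.55 × 10^-9
Since Ka ≪ C₀, [H+] ≈ √(Ka·C₀) = 4.76 × 10^-5 M.
Check: 0.0096% ionized — well under 5%, approximation valid.
pH = −log(4.76 × 10^-5) = 4.32

pH = 4.32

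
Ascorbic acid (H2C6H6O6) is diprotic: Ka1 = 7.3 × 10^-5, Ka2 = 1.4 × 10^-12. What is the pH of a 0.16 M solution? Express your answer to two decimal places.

Ka1 ≫ Ka2, so treat the first dissociation as the only significant source of H+.
Ka1 = x²/(0.16 − x) = 7.3 × 10^-5
x ≈ √(7.3 × 10^-5 × 0.16) = 3.42 × 10^-3 M
pH = −log(3.42 × 10^-3) = 2.47

pH = 2.47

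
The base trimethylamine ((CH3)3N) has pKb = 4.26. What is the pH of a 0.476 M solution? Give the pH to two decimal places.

(CH3)3N + H2O ⇌ (CH3)3NH+ + OH-
Kb = 10^(−4.26) = 5.50 × 10^-5
Let x = [OH-] at equilibrium. Kb = x²/(0.476 − x).
Assume x ≪ 0.476: x ≈ √(5.50 × 10^-5 × 0.476) = 5.12 × 10^-3 M
Check: 1.1% ionized — well under 5%, approximation valid.
pOH = −log(5.12 × 10^-3) = 2.29; pH = 14.00 − 2.29 = 11.71

pH = 11.71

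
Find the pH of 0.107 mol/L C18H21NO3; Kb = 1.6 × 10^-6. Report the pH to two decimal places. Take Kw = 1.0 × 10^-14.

pH = 10.62

C18H21NO3 + H2O ⇌ C18H22NO3+ + OH-
From the ICE table, Kb = x²/(0.107 − x) = 1.6 × 10^-6.
Since Kb ≪ C₀, x ≈ √(Kb·C₀) = 4.14 × 10^-4 M.
pOH = −log(4.14 × 10^-4) = 3.38; pH = 14.00 − 3.38 = 10.62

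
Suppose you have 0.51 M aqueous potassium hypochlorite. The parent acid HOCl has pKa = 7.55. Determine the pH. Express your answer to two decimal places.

pH = 10.63

OCl- is the conjugate base of the weak acid HOCl.
Ka = 10^(−7.55) = 2.82 × 10^-8
Kb = Kw/Ka = 1.0×10^-14 / 2.82 × 10^-8 = 3.55 × 10^-7
Let x = [OH-] at equilibrium. Kb = x²/(0.51 − x).
Neglecting x in the denominator: x = √(3.55 × 10^-7 × 0.51) = 4.25 × 10^-4 M
Check: 0.083% ionized — well under 5%, approximation valid.
pOH = −log(4.25 × 10^-4) = 3.37; pH = 14.00 − 3.37 = 10.63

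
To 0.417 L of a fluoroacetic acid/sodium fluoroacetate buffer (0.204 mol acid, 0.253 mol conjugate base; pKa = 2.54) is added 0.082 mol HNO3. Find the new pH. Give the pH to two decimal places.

Added H+ converts FCH2COO- to FCH2COOH: FCH2COOH → 0.286 mol, FCH2COO- → 0.171 mol.
Henderson–Hasselbalch with mole ratio 0.171/0.286: pH = 2.54 + (-0.223)

pH = 2.32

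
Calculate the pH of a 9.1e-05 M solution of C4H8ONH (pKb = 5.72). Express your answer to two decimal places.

pH = 9.09

C4H8ONH + H2O ⇌ C4H8ONH2+ + OH-
Kb = 10^(−5.72) = 1.91 × 10^-6
Kb = x²/(9.1e-05 − x) = 1.91 × 10^-6
Here C₀/Kb ≈ 47.6, so the small-x approximation fails. Use the quadratic:
x = (−Kb + √(Kb² + 4·Kb·C₀))/2 = 1.23 × 10^-5 M
pOH = −log(1.23 × 10^-5) = 4.91; pH = 14.00 − 4.91 = 9.09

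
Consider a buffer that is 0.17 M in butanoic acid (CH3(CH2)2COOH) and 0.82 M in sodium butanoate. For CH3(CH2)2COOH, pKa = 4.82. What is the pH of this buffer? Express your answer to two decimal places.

pH = 5.50

Using pH = pKa + log([base]/[acid]) with [base]/[acid] = 0.82/0.17:
pH = 4.82 + (+0.683) = 5.50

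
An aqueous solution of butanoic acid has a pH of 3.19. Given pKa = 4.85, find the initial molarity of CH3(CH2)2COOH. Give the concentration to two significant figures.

[H+] = 10^(-3.19) = 6.46 × 10^-4 M = x
Ka = 10^(−4.85) = 1.41 × 10^-5
Ka = x²/(C₀ − x) ⇒ C₀ = x + x²/Ka
C₀ = 6.46 × 10^-4 + (6.46 × 10^-4)²/(1.41 × 10^-5) = 3.02 × 10^-2 M

C₀ = 3.0 × 10^-2 M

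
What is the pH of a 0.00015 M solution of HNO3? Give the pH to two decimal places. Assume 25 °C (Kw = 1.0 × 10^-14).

HNO3 is a strong acid and dissociates completely, so [H+] = 0.00015 M.
pH = -log(0.00015) = 3.82

pH = 3.82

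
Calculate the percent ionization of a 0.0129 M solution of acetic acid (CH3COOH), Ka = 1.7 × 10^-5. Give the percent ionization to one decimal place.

3.6%

CH3COOH ⇌ CH3COO- + H+; let x = [H+] at equilibrium.
x ≈ √(Ka·C₀) = √(1.7 × 10^-5 × 0.0129) = 4.68 × 10^-4 M
Fraction ionized = 4.68 × 10^-4 / 0.0129 = 0.0363 → 3.6%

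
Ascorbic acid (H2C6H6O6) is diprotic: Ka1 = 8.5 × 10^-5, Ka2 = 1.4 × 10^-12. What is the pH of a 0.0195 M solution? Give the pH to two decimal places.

Since Ka1 ≫ Ka2, the first ionization dominates [H+].
Ka1 = x²/(0.0195 − x) = 8.5 × 10^-5
Solving the quadratic: x = (−Ka1 + √(Ka1² + 4·Ka1·C₀))/2 = 1.25 × 10^-3 M
pH = −log(1.25 × 10^-3) = 2.90

pH = 2.90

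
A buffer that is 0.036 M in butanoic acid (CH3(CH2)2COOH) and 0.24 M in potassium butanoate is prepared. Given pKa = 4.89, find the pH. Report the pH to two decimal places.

Henderson–Hasselbalch: pH = pKa + log([CH3(CH2)2COO-]/[CH3(CH2)2COOH]) = 4.89 + log(0.24/0.036)
pH = 4.89 + (+0.824) = 5.71

pH = 5.71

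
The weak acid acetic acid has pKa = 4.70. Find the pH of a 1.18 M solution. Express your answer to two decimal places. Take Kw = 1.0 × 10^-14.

pH = 2.31

CH3COOH ⇌ CH3COO- + H+
Ka = 10^(−4.70) = 2.00 × 10^-5
From the ICE table, Ka = [H+]²/(1.18 − [H+]) = 2.00 × 10^-5.
Assume [H+] ≪ 1.18: [H+] ≈ √(2.00 × 10^-5 × 1.18) = 4.86 × 10^-3 M
pH = −log(4.86 × 10^-3) = 2.31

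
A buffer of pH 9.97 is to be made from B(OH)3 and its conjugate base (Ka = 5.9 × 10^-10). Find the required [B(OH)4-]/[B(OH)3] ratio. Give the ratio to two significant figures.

ratio = 5.5

pKa = -log(5.9 × 10^-10) = 9.229
pH = pKa + log(r) ⇒ log(r) = 9.97 − 9.229 = +0.741
r = [B(OH)4-]/[B(OH)3] = 10^(+0.741) = 5.51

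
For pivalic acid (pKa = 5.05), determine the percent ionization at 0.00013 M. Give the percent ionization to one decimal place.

(CH3)3CCOOH ⇌ (CH3)3CCOO- + H+; let x = [H+] at equilibrium.
Ka = 10^(−5.05) = 8.91 × 10^-6
Ka = x²/(C₀ − x); solving the quadratic gives x = 2.99 × 10^-5 M.
% ionization = x/C₀ × 100% = 2.99 × 10^-5/0.00013 × 100% = 23.0%

23.0%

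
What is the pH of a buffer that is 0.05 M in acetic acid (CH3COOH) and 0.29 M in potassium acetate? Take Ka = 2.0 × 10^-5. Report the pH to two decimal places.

pKa = −log(2.0 × 10^-5) = 4.699
Using pH = pKa + log([base]/[acid]) with [base]/[acid] = 0.29/0.05:
pH = 4.699 + (+0.763) = 5.46

pH = 5.46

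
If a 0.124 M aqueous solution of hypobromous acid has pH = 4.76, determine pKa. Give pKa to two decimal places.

[H+] = 10^(-4.76) = 1.74 × 10^-5 M
At equilibrium [HA] = 0.124 − 1.74 × 10^-5 = 1.24 × 10^-1 M
Ka = [H+][A-]/[HA] = (1.74 × 10^-5)² / 1.24 × 10^-1 = 2.44 × 10^-9
pKa = -log(2.44 × 10^-9) = 8.61

pKa = 8.61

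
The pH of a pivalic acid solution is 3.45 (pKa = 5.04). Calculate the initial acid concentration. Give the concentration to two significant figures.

C₀ = 1.4 × 10^-2 M

[H+] = 10^(-3.45) = 3.55 × 10^-4 M = x
Ka = 10^(−5.04) = 9.12 × 10^-6
Ka = x²/(C₀ − x) ⇒ C₀ = x + x²/Ka
C₀ = 3.55 × 10^-4 + (3.55 × 10^-4)²/(9.12 × 10^-6) = 1.42 × 10^-2 M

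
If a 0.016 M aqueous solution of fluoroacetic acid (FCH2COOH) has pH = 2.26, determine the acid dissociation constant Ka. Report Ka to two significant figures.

[H+] = 10^(-2.26) = 5.50 × 10^-3 M
At equilibrium [HA] = 0.016 − 5.50 × 10^-3 = 1.05 × 10^-2 M
Ka = [H+][A-]/[HA] = (5.50 × 10^-3)² / 1.05 × 10^-2 = 2.9 × 10^-3

Ka = 2.9 × 10^-3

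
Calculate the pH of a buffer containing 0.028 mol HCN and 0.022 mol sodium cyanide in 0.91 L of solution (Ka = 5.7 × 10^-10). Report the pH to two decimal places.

pKa = −log(5.7 × 10^-10) = 9.244
Using pH = pKa + log([base]/[acid]) with [base]/[acid] = 0.022/0.028:
pH = 9.244 + (-0.105) = 9.14

pH = 9.14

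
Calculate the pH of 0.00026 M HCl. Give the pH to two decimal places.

HCl is a strong acid and dissociates completely, so [H+] = 0.00026 M.
pH = -log(0.00026) = 3.59

pH = 3.59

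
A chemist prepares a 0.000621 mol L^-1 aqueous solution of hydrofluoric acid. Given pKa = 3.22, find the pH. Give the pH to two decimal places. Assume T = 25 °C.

HF ⇌ F- + H+
Ka = 10^(−3.22) = 6.03 × 10^-4
From the ICE table, Ka = [H+]²/(0.000621 − [H+]) = 6.03 × 10^-4.
The 5% rule fails; solving [H+]² + Ka·[H+] − Ka·C₀ = 0 exactly:
[H+] = [−0.000603 + √(0.000603² + 1.5e-06)]/2 = 3.81 × 10^-4 M
pH = −log(3.81 × 10^-4) = 3.42

pH = 3.42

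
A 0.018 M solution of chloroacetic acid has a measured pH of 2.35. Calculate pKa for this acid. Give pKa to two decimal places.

[H+] = 10^(-2.35) = 4.47 × 10^-3 M
At equilibrium [HA] = 0.018 − 4.47 × 10^-3 = 1.35 × 10^-2 M
Ka = [H+][A-]/[HA] = (4.47 × 10^-3)² / 1.35 × 10^-2 = 1.48 × 10^-3
pKa = -log(1.48 × 10^-3) = 2.83

pKa = 2.83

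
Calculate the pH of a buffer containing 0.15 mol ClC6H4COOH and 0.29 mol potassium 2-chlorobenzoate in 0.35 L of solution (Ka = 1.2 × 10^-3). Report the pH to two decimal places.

pKa = −log(1.2 × 10^-3) = 2.921
Using pH = pKa + log([base]/[acid]) with [base]/[acid] = 0.29/0.15:
pH = 2.921 + (+0.286) = 3.21

pH = 3.21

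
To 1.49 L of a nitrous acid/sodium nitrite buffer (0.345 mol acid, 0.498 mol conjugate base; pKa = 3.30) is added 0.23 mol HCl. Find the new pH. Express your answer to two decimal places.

After neutralization: n(HNO2) = 0.575 mol, n(NO2-) = 0.268 mol.
Henderson–Hasselbalch with mole ratio 0.268/0.575: pH = 3.30 + (-0.332)

pH = 2.97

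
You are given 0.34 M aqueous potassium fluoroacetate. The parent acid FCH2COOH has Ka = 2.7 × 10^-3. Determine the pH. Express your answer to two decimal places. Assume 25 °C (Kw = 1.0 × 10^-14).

FCH2COO- is the conjugate base of the weak acid FCH2COOH.
Kb = Kw/Ka = 1.0×10^-14 / 2.7 × 10^-3 = 3.70 × 10^-12
From the ICE table, Kb = [OH-]²/(0.34 − [OH-]) = 3.70 × 10^-12.
Assume [OH-] ≪ 0.34: [OH-] ≈ √(3.70 × 10^-12 × 0.34) = 1.12 × 10^-6 M
([OH-]/C₀ = 0.00033% < 5%, so the approximation holds.)
pOH = 5.95, so pH = 14.00 − pOH = 8.05

pH = 8.05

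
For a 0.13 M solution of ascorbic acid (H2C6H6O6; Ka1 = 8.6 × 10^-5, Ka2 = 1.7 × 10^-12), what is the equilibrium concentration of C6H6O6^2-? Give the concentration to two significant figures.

1.7 × 10^-12 M

First ionization gives [H+] ≈ [HC6H6O6-] = 3.34 × 10^-3 M.
Second step: Ka2 = [H+][C6H6O6^2-]/[HC6H6O6-] ≈ [C6H6O6^2-] (since [H+] ≈ [HC6H6O6-]).
So [C6H6O6^2-] ≈ Ka2.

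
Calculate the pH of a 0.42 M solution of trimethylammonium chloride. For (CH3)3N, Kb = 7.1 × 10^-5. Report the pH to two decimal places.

(CH3)3NH+ is the conjugate acid of the weak base (CH3)3N.
Ka = Kw/Kb = 1.0×10^-14 / 7.1 × 10^-5 = 1.41 × 10^-10
Ka = x²/(0.42 − x) = 1.41 × 10^-10
Since Ka ≪ C₀, x ≈ √(Ka·C₀) = 7.70 × 10^-6 M.
(x/C₀ = 0.0018% < 5%, so the approximation holds.)
pH = −log[H+] = −log(7.70 × 10^-6) = 5.11

pH = 5.11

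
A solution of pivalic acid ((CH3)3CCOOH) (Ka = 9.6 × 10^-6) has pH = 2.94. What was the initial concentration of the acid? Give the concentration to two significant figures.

C₀ = 1.4 × 10^-1 M

[H+] = 10^(-2.94) = 1.15 × 10^-3 M = x
Ka = x²/(C₀ − x) ⇒ C₀ = x + x²/Ka
C₀ = 1.15 × 10^-3 + (1.15 × 10^-3)²/(9.6 × 10^-6) = 1.39 × 10^-1 M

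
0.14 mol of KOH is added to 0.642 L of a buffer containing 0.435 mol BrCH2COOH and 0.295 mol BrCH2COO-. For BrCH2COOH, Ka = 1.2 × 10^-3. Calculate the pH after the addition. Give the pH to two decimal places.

pH = 3.09

OH- converts BrCH2COOH to BrCH2COO-: BrCH2COOH → 0.295 mol, BrCH2COO- → 0.435 mol.
pKa = −log(1.2 × 10^-3) = 2.921
pH = pKa + log(n_BrCH2COO-/n_BrCH2COOH) = 2.921 + log(0.435/0.295) = 2.921 + (+0.169)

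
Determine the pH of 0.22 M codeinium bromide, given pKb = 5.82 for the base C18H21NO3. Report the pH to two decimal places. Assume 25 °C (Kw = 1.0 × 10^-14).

C18H22NO3+ is the conjugate acid of the weak base C18H21NO3.
Kb = 10^(−5.82) = 1.51 × 10^-6
Ka = Kw/Kb = 1.0×10^-14 / 1.51 × 10^-6 = 6.62 × 10^-9
Ka = [H+]²/(0.22 − [H+]) = 6.62 × 10^-9
Since Ka ≪ C₀, [H+] ≈ √(Ka·C₀) = 3.82 × 10^-5 M.
pH = −log(3.82 × 10^-5) = 4.42

pH = 4.42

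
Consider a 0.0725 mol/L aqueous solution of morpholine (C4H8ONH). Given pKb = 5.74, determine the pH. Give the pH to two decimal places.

pH = 10.56

C4H8ONH + H2O ⇌ C4H8ONH2+ + OH-
Kb = 10^(−5.74) = 1.82 × 10^-6
From the ICE table, Kb = [OH-]²/(0.0725 − [OH-]) = 1.82 × 10^-6.
Neglecting [OH-] in the denominator: [OH-] = √(1.82 × 10^-6 × 0.0725) = 3.63 × 10^-4 M
pOH = −log(3.63 × 10^-4) = 3.44; pH = 14.00 − 3.44 = 10.56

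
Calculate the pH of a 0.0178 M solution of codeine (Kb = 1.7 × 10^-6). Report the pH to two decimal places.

C18H21NO3 + H2O ⇌ C18H22NO3+ + OH-
Let x = [OH-] at equilibrium. Kb = x²/(0.0178 − x).
Neglecting x in the denominator: x = √(1.7 × 10^-6 × 0.0178) = 1.74 × 10^-4 M
Check: 0.98% ionized — well under 5%, approximation valid.
pOH = 3.76, so pH = 14.00 − pOH = 10.24

pH = 10.24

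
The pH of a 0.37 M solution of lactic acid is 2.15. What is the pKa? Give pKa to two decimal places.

pKa = 3.86

[H+] = 10^(-2.15) = 7.08 × 10^-3 M
At equilibrium [HA] = 0.37 − 7.08 × 10^-3 = 3.63 × 10^-1 M
Ka = [H+][A-]/[HA] = (7.08 × 10^-3)² / 3.63 × 10^-1 = 1.38 × 10^-4
pKa = -log(1.38 × 10^-4) = 3.86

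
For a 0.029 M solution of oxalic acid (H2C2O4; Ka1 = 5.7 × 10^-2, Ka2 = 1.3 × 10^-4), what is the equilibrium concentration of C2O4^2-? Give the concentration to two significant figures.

First ionization gives [H+] ≈ [HC2O4-] = 2.12 × 10^-2 M.
Second step: Ka2 = [H+][C2O4^2-]/[HC2O4-] ≈ [C2O4^2-] (since [H+] ≈ [HC2O4-]).
So [C2O4^2-] ≈ Ka2.

1.3 × 10^-4 M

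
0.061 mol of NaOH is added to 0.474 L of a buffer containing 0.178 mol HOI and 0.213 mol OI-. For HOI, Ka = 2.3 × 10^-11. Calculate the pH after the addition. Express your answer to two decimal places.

pH = 11.01

OH- converts HOI to OI-: HOI → 0.117 mol, OI- → 0.274 mol.
pKa = −log(2.3 × 10^-11) = 10.638
pH = pKa + log([A⁻]/[HA]) = 10.638 + log(0.274/0.117) = 10.638 +0.370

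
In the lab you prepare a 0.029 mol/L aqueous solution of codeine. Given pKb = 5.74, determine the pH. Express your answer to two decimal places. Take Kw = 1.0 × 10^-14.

C18H21NO3 + H2O ⇌ C18H22NO3+ + OH-
Kb = 10^(−5.74) = 1.82 × 10^-6
Kb = [OH-]²/(0.029 − [OH-]) = 1.82 × 10^-6
Assume [OH-] ≪ 0.029: [OH-] ≈ √(1.82 × 10^-6 × 0.029) = 2.30 × 10^-4 M
([OH-]/C₀ = 0.79% < 5%, so the approximation holds.)
pOH = −log(2.30 × 10^-4) = 3.64; pH = 14.00 − 3.64 = 10.36

pH = 10.36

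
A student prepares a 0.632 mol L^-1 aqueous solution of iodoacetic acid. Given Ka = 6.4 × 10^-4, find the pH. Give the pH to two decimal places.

pH = 1.70

ICH2COOH ⇌ ICH2COO- + H+
Ka = x²/(0.632 − x) = 6.4 × 10^-4
Neglecting x in the denominator: x = √(6.4 × 10^-4 × 0.632) = 2.01 × 10^-2 M
Check: 3.2% ionized — well under 5%, approximation valid.
pH = −log(2.01 × 10^-2) = 1.70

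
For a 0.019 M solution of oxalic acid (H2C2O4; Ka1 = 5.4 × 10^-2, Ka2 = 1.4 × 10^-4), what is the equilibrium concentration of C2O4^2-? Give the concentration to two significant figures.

First ionization gives [H+] ≈ [HC2O4-] = 1.49 × 10^-2 M.
Second step: Ka2 = [H+][C2O4^2-]/[HC2O4-] ≈ [C2O4^2-] (since [H+] ≈ [HC2O4-]).
So [C2O4^2-] ≈ Ka2.

1.4 × 10^-4 M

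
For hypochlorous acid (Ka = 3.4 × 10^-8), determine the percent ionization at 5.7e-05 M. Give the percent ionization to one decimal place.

2.4%

HOCl ⇌ OCl- + H+; let x = [H+] at equilibrium.
x ≈ √(Ka·C₀) = √(3.4 × 10^-8 × 5.7e-05) = 1.39 × 10^-6 M
% ionization = x/C₀ × 100% = 1.39 × 10^-6/5.7e-05 × 100% = 2.4%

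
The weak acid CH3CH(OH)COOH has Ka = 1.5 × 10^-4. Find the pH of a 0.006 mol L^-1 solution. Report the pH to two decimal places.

pH = 3.06

CH3CH(OH)COOH ⇌ CH3CH(OH)COO- + H+
From the ICE table, Ka = [H+]²/(0.006 − [H+]) = 1.5 × 10^-4.
Here C₀/Ka ≈ 40, so the small-[H+] approximation fails. Use the quadratic:
[H+] = [−0.00015 + √(0.00015² + 3.6e-06)]/2 = 8.77 × 10^-4 M
pH = −log(8.77 × 10^-4) = 3.06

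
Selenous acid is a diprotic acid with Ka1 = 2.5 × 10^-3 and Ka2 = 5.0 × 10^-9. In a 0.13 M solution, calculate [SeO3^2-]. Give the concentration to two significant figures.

First ionization gives [H+] ≈ [HSeO3-] = 1.68 × 10^-2 M.
Second step: Ka2 = [H+][SeO3^2-]/[HSeO3-] ≈ [SeO3^2-] (since [H+] ≈ [HSeO3-]).
So [SeO3^2-] ≈ Ka2.

5.0 × 10^-9 M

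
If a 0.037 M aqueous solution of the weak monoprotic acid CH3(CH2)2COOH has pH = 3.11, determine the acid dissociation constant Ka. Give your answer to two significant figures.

[H+] = 10^(-3.11) = 7.76 × 10^-4 M
At equilibrium [HA] = 0.037 − 7.76 × 10^-4 = 3.62 × 10^-2 M
Ka = [H+][A-]/[HA] = (7.76 × 10^-4)² / 3.62 × 10^-2 = 1.7 × 10^-5

Ka = 1.7 × 10^-5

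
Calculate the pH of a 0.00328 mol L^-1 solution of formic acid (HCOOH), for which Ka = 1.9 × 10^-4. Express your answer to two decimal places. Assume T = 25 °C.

HCOOH ⇌ HCOO- + H+
Let x = [H+] at equilibrium. Ka = x²/(0.00328 − x).
The 5% rule fails; solving x² + Ka·x − Ka·C₀ = 0 exactly:
x = [−0.00019 + √(0.00019² + 2.49e-06)]/2 = 7.00 × 10^-4 M
pH = −log(7.00 × 10^-4) = 3.15

pH = 3.15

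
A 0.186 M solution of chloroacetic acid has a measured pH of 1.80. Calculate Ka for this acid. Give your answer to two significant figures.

Ka = 1.5 × 10^-3

[H+] = 10^(-1.80) = 1.58 × 10^-2 M
At equilibrium [HA] = 0.186 − 1.58 × 10^-2 = 1.70 × 10^-1 M
Ka = [H+][A-]/[HA] = (1.58 × 10^-2)² / 1.70 × 10^-1 = 1.5 × 10^-3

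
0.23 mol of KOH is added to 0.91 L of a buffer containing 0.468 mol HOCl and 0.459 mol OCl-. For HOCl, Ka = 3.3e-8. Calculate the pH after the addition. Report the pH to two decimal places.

After neutralization: n(HOCl) = 0.238 mol, n(OCl-) = 0.689 mol.
pKa = −log(3.3 × 10^-8) = 7.481
pH = pKa + log([A⁻]/[HA]) = 7.481 + log(0.689/0.238) = 7.481 +0.462

pH = 7.94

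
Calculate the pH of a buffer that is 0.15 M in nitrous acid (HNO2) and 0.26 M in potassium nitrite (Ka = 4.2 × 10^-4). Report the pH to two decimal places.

pH = 3.62

pKa = −log(4.2 × 10^-4) = 3.377
Using pH = pKa + log([base]/[acid]) with [base]/[acid] = 0.26/0.15:
pH = 3.377 + (+0.239) = 3.62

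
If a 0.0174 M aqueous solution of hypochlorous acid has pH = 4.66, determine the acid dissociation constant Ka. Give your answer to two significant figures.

Ka = 2.8 × 10^-8

[H+] = 10^(-4.66) = 2.19 × 10^-5 M
At equilibrium [HA] = 0.0174 − 2.19 × 10^-5 = 1.74 × 10^-2 M
Ka = [H+][A-]/[HA] = (2.19 × 10^-5)² / 1.74 × 10^-2 = 2.8 × 10^-8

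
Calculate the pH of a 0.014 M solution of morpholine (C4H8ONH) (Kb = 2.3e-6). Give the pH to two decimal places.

C4H8ONH + H2O ⇌ C4H8ONH2+ + OH-
Kb = x²/(0.014 − x) = 2.3 × 10^-6
Neglecting x in the denominator: x = √(2.3 × 10^-6 × 0.014) = 1.79 × 10^-4 M
Check: 1.3% ionized — well under 5%, approximation valid.
pOH = −log(1.79 × 10^-4) = 3.75; pH = 14.00 − 3.75 = 10.25

pH = 10.25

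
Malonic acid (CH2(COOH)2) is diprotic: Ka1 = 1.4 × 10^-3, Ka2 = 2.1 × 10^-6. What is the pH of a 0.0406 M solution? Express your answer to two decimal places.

Since Ka1 ≫ Ka2, the first ionization dominates [H+].
Ka1 = x²/(0.0406 − x) = 1.4 × 10^-3
Solving the quadratic: x = (−Ka1 + √(Ka1² + 4·Ka1·C₀))/2 = 6.87 × 10^-3 M
pH = −log(6.87 × 10^-3) = 2.16

pH = 2.16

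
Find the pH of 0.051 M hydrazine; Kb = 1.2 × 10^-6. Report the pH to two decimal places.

N2H4 + H2O ⇌ N2H5+ + OH-
Kb = [OH-]²/(0.051 − [OH-]) = 1.2 × 10^-6
Neglecting [OH-] in the denominator: [OH-] = √(1.2 × 10^-6 × 0.051) = 2.47 × 10^-4 M
Check: 0.49% ionized — well under 5%, approximation valid.
pOH = 3.61, so pH = 14.00 − pOH = 10.39

pH = 10.39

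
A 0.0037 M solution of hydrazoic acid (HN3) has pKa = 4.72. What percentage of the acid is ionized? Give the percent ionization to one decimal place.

HN3 ⇌ N3- + H+; let x = [H+] at equilibrium.
Ka = 10^(−4.72) = 1.91 × 10^-5
Ka = x²/(C₀ − x); solving the quadratic gives x = 2.56 × 10^-4 M.
% ionization = x/C₀ × 100% = 2.56 × 10^-4/0.0037 × 100% = 6.9%

6.9%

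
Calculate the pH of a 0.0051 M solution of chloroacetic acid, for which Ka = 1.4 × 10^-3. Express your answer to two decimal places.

ClCH2COOH ⇌ ClCH2COO- + H+
From the ICE table, Ka = x²/(0.0051 − x) = 1.4 × 10^-3.
The 5% rule fails; solving x² + Ka·x − Ka·C₀ = 0 exactly:
x = (−Ka + √(Ka² + 4·Ka·C₀))/2 = 2.06 × 10^-3 M
pH = −log[H+] = −log(2.06 × 10^-3) = 2.69

pH = 2.69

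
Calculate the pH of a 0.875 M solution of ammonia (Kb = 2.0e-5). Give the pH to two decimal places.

NH3 + H2O ⇌ NH4+ + OH-
Let x = [OH-] at equilibrium. Kb = x²/(0.875 − x).
Neglecting x in the denominator: x = √(2.0 × 10^-5 × 0.875) = 4.18 × 10^-3 M
(x/C₀ = 0.48% < 5%, so the approximation holds.)
pOH = −log(4.18 × 10^-3) = 2.38; pH = 14.00 − 2.38 = 11.62

pH = 11.62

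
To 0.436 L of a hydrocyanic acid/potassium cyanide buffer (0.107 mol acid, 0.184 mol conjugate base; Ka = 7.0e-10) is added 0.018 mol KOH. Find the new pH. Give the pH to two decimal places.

pH = 9.51

After neutralization: n(HCN) = 0.089 mol, n(CN-) = 0.202 mol.
pKa = −log(7.0 × 10^-10) = 9.155
pH = pKa + log([A⁻]/[HA]) = 9.155 + log(0.202/0.089) = 9.155 +0.356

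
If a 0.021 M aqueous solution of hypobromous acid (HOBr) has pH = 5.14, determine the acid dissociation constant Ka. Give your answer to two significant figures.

Ka = 2.5 × 10^-9

[H+] = 10^(-5.14) = 7.24 × 10^-6 M
At equilibrium [HA] = 0.021 − 7.24 × 10^-6 = 2.10 × 10^-2 M
Ka = [H+][A-]/[HA] = (7.24 × 10^-6)² / 2.10 × 10^-2 = 2.5 × 10^-9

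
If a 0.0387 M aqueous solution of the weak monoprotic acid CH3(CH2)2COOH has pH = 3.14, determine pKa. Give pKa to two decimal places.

pKa = 4.86

[H+] = 10^(-3.14) = 7.24 × 10^-4 M
At equilibrium [HA] = 0.0387 − 7.24 × 10^-4 = 3.80 × 10^-2 M
Ka = [H+][A-]/[HA] = (7.24 × 10^-4)² / 3.80 × 10^-2 = 1.38 × 10^-5
pKa = -log(1.38 × 10^-5) = 4.86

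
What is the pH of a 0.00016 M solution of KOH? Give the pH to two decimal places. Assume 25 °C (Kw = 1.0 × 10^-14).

pH = 10.20

KOH is a strong base; [OH-] = 0.00016 M.
pOH = -log(0.00016) = 3.80
pH = 14.00 - 3.80 = 10.20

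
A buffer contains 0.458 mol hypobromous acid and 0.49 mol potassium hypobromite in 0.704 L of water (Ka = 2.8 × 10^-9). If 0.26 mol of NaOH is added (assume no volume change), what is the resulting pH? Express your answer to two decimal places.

After neutralization: n(HOBr) = 0.198 mol, n(OBr-) = 0.75 mol.
pKa = −log(2.8 × 10^-9) = 8.553
pH = pKa + log(n_OBr-/n_HOBr) = 8.553 + log(0.75/0.198) = 8.553 + (+0.578)

pH = 9.13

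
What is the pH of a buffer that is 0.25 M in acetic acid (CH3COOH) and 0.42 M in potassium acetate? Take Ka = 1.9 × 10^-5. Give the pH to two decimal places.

pKa = −log(1.9 × 10^-5) = 4.721
Henderson–Hasselbalch: pH = pKa + log([CH3COO-]/[CH3COOH]) = 4.721 + log(0.42/0.25)
pH = 4.721 + (+0.225) = 4.95

pH = 4.95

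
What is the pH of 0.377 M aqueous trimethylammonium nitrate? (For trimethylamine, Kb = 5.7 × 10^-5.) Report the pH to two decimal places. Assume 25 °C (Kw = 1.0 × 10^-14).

pH = 5.09

(CH3)3NH+ is the conjugate acid of the weak base (CH3)3N.
Ka = Kw/Kb = 1.0×10^-14 / 5.7 × 10^-5 = 1.75 × 10^-10
From the ICE table, Ka = x²/(0.377 − x) = 1.75 × 10^-10.
Neglecting x in the denominator: x = √(1.75 × 10^-10 × 0.377) = 8.12 × 10^-6 M
pH = −log(8.12 × 10^-6) = 5.09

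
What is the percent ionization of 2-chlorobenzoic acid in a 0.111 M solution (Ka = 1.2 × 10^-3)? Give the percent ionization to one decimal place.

ClC6H4COOH ⇌ ClC6H4COO- + H+; let x = [H+] at equilibrium.
Solve x² + 0.0012x − 0.000133 = 0 → x = 1.10 × 10^-2 M
% ionization = x/C₀ × 100% = 1.10 × 10^-2/0.111 × 100% = 9.9%

9.9%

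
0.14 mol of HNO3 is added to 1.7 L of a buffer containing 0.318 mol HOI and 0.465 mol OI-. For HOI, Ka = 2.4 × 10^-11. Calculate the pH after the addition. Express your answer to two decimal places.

pH = 10.47

After neutralization: n(HOI) = 0.458 mol, n(OI-) = 0.325 mol.
pKa = −log(2.4 × 10^-11) = 10.620
Henderson–Hasselbalch with mole ratio 0.325/0.458: pH = 10.620 + (-0.149)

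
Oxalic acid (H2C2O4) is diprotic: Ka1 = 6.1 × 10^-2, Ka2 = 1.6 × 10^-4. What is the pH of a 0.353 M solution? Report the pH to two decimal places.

Ka1 ≫ Ka2, so treat the first dissociation as the only significant source of H+.
Ka1 = x²/(0.353 − x) = 6.1 × 10^-2
Solving the quadratic: x = (−Ka1 + √(Ka1² + 4·Ka1·C₀))/2 = 1.19 × 10^-1 M
pH = −log(1.19 × 10^-1) = 0.92

pH = 0.92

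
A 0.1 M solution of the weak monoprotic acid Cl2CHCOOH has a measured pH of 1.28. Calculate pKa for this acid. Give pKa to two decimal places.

[H+] = 10^(-1.28) = 5.25 × 10^-2 M
At equilibrium [HA] = 0.1 − 5.25 × 10^-2 = 4.75 × 10^-2 M
Ka = [H+][A-]/[HA] = (5.25 × 10^-2)² / 4.75 × 10^-2 = 5.80 × 10^-2
pKa = -log(5.80 × 10^-2) = 1.24

pKa = 1.24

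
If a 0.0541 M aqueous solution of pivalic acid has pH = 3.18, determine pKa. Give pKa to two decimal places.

[H+] = 10^(-3.18) = 6.61 × 10^-4 M
At equilibrium [HA] = 0.0541 − 6.61 × 10^-4 = 5.34 × 10^-2 M
Ka = [H+][A-]/[HA] = (6.61 × 10^-4)² / 5.34 × 10^-2 = 8.18 × 10^-6
pKa = -log(8.18 × 10^-6) = 5.09

pKa = 5.09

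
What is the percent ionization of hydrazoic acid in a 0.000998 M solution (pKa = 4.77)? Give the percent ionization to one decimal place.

HN3 ⇌ N3- + H+; let x = [H+] at equilibrium.
Ka = 10^(−4.77) = 1.70 × 10^-5
Ka = x²/(C₀ − x); solving the quadratic gives x = 1.22 × 10^-4 M.
% ionization = x/C₀ × 100% = 1.22 × 10^-4/0.000998 × 100% = 12.2%

12.2%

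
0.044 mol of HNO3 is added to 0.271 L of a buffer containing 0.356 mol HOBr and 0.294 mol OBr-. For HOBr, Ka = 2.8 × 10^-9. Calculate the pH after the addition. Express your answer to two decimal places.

After neutralization: n(HOBr) = 0.4 mol, n(OBr-) = 0.25 mol.
pKa = −log(2.8 × 10^-9) = 8.553
pH = pKa + log(n_OBr-/n_HOBr) = 8.553 + log(0.25/0.4) = 8.553 + (-0.204)

pH = 8.35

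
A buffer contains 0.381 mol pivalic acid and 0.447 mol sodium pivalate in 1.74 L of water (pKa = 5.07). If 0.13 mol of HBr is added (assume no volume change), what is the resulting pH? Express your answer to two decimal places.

Added H+ converts (CH3)3CCOO- to (CH3)3CCOOH: (CH3)3CCOOH → 0.511 mol, (CH3)3CCOO- → 0.317 mol.
Henderson–Hasselbalch with mole ratio 0.317/0.511: pH = 5.07 + (-0.207)

pH = 4.86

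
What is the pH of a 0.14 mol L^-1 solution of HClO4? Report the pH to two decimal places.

pH = 0.85

HClO4 is a strong acid and dissociates completely, so [H+] = 0.14 M.
pH = -log(0.14) = 0.85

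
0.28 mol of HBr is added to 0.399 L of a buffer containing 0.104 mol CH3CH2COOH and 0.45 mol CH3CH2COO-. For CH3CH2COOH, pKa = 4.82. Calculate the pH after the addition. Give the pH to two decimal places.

After neutralization: n(CH3CH2COOH) = 0.384 mol, n(CH3CH2COO-) = 0.17 mol.
pH = pKa + log(n_CH3CH2COO-/n_CH3CH2COOH) = 4.82 + log(0.17/0.384) = 4.82 + (-0.354)

pH = 4.47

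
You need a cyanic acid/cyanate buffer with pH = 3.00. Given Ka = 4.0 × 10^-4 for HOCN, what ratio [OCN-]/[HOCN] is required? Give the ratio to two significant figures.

pKa = -log(4.0 × 10^-4) = 3.398
pH = pKa + log(r) ⇒ log(r) = 3.00 − 3.398 = -0.398
r = [OCN-]/[HOCN] = 10^(-0.398) = 0.4

ratio = 0.40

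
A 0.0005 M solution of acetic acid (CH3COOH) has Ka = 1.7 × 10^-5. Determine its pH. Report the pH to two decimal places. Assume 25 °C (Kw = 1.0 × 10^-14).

pH = 4.08

CH3COOH ⇌ CH3COO- + H+
Let x = [H+] at equilibrium. Ka = x²/(0.0005 − x).
The 5% rule fails; solving x² + Ka·x − Ka·C₀ = 0 exactly:
x = (−Ka + √(Ka² + 4·Ka·C₀))/2 = 8.41 × 10^-5 M
pH = −log(8.41 × 10^-5) = 4.08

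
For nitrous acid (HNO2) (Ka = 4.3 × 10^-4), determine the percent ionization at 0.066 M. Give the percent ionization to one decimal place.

HNO2 ⇌ NO2- + H+; let x = [H+] at equilibrium.
Ka = x²/(C₀ − x); solving the quadratic gives x = 5.12 × 10^-3 M.
Fraction ionized = 5.12 × 10^-3 / 0.066 = 0.0776 → 7.8%

7.8%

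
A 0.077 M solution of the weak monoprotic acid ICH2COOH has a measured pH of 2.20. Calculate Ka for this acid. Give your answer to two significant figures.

[H+] = 10^(-2.20) = 6.31 × 10^-3 M
At equilibrium [HA] = 0.077 − 6.31 × 10^-3 = 7.07 × 10^-2 M
Ka = [H+][A-]/[HA] = (6.31 × 10^-3)² / 7.07 × 10^-2 = 5.6 × 10^-4

Ka = 5.6 × 10^-4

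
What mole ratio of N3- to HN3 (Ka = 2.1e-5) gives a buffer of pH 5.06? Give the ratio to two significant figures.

ratio = 2.4

pKa = -log(2.1 × 10^-5) = 4.678
pH = pKa + log(r) ⇒ log(r) = 5.06 − 4.678 = +0.382
r = [N3-]/[HN3] = 10^(+0.382) = 2.41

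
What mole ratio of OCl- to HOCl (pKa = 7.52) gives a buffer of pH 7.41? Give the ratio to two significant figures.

pH = pKa + log(r) ⇒ log(r) = 7.41 − 7.52 = -0.11
r = [OCl-]/[HOCl] = 10^(-0.11) = 0.776

ratio = 0.78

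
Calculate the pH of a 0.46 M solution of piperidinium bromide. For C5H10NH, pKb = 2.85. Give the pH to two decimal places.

C5H10NH2+ is the conjugate acid of the weak base C5H10NH.
Kb = 10^(−2.85) = 1.41 × 10^-3
Ka = Kw/Kb = 1.0×10^-14 / 1.41 × 10^-3 = 7.09 × 10^-12
Ka = [H+]²/(0.46 − [H+]) = 7.09 × 10^-12
Neglecting [H+] in the denominator: [H+] = √(7.09 × 10^-12 × 0.46) = 1.81 × 10^-6 M
Check: 0.00039% ionized — well under 5%, approximation valid.
pH = −log(1.81 × 10^-6) = 5.74

pH = 5.74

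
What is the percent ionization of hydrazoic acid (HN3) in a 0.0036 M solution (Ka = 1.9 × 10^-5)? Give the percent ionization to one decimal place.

7.0%

HN3 ⇌ N3- + H+; let x = [H+] at equilibrium.
Ka = x²/(C₀ − x); solving the quadratic gives x = 2.52 × 10^-4 M.
Fraction ionized = 2.52 × 10^-4 / 0.0036 = 0.0700 → 7.0%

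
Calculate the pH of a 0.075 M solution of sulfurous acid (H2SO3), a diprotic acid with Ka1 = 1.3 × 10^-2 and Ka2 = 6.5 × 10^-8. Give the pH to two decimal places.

pH = 1.60

Ka1 ≫ Ka2, so treat the first dissociation as the only significant source of H+.
Ka1 = x²/(0.075 − x) = 1.3 × 10^-2
Solving the quadratic: x = (−Ka1 + √(Ka1² + 4·Ka1·C₀))/2 = 2.54 × 10^-2 M
pH = −log(2.54 × 10^-2) = 1.60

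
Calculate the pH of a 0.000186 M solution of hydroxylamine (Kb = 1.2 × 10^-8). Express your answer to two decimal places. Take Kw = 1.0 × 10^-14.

NH2OH + H2O ⇌ NH3OH+ + OH-
From the ICE table, Kb = x²/(0.000186 − x) = 1.2 × 10^-8.
Assume x ≪ 0.000186: x ≈ √(1.2 × 10^-8 × 0.000186) = 1.49 × 10^-6 M
pOH = −log(1.49 × 10^-6) = 5.83; pH = 14.00 − 5.83 = 8.17

pH = 8.17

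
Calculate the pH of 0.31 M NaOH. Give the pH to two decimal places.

NaOH is a strong base; [OH-] = 0.31 M.
pOH = -log(0.31) = 0.51
pH = 14.00 - 0.51 = 13.49

pH = 13.49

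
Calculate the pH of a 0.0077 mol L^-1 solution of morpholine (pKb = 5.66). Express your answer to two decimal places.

C4H8ONH + H2O ⇌ C4H8ONH2+ + OH-
Kb = 10^(−5.66) = 2.19 × 10^-6
Kb = [OH-]²/(0.0077 − [OH-]) = 2.19 × 10^-6
Neglecting [OH-] in the denominator: [OH-] = √(2.19 × 10^-6 × 0.0077) = 1.30 × 10^-4 M
Check: 1.7% ionized — well under 5%, approximation valid.
pOH = −log(1.30 × 10^-4) = 3.89; pH = 14.00 − 3.89 = 10.11

pH = 10.11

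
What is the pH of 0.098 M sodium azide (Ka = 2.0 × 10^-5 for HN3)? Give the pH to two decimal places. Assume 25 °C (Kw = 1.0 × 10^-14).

N3- is the conjugate base of the weak acid HN3.
Kb = Kw/Ka = 1.0×10^-14 / 2.0 × 10^-5 = 5.00 × 10^-10
From the ICE table, Kb = [OH-]²/(0.098 − [OH-]) = 5.00 × 10^-10.
Neglecting [OH-] in the denominator: [OH-] = √(5.00 × 10^-10 × 0.098) = 7.00 × 10^-6 M
pOH = 5.15, so pH = 14.00 − pOH = 8.85

pH = 8.85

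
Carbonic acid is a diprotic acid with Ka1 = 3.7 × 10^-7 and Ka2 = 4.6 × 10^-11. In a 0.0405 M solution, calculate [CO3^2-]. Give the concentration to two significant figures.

First ionization gives [H+] ≈ [HCO3-] = 1.22 × 10^-4 M.
Second step: Ka2 = [H+][CO3^2-]/[HCO3-] ≈ [CO3^2-] (since [H+] ≈ [HCO3-]).
So [CO3^2-] ≈ Ka2.

4.6 × 10^-11 M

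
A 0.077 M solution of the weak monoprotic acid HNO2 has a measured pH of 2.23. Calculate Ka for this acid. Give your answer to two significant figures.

Ka = 4.9 × 10^-4

[H+] = 10^(-2.23) = 5.89 × 10^-3 M
At equilibrium [HA] = 0.077 − 5.89 × 10^-3 = 7.11 × 10^-2 M
Ka = [H+][A-]/[HA] = (5.89 × 10^-3)² / 7.11 × 10^-2 = 4.9 × 10^-4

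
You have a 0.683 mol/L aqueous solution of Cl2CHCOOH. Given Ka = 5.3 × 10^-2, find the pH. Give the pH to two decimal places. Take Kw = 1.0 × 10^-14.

pH = 0.78

Cl2CHCOOH ⇌ Cl2CHCOO- + H+
From the ICE table, Ka = [H+]²/(0.683 − [H+]) = 5.3 × 10^-2.
[H+] is not negligible relative to C₀; solve [H+]² + 0.053·[H+] − 0.0362 = 0.
[H+] = [−0.053 + √(0.053² + 0.145)]/2 = 1.66 × 10^-1 M
pH = −log[H+] = −log(1.66 × 10^-1) = 0.78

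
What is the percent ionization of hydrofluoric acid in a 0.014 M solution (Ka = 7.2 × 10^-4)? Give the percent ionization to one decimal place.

HF ⇌ F- + H+; let x = [H+] at equilibrium.
Ka = x²/(C₀ − x); solving the quadratic gives x = 2.84 × 10^-3 M.
Fraction ionized = 2.84 × 10^-3 / 0.014 = 0.2029 → 20.3%

20.3%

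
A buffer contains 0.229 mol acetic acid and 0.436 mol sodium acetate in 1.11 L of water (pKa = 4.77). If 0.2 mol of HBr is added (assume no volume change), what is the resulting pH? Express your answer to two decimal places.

After neutralization: n(CH3COOH) = 0.429 mol, n(CH3COO-) = 0.236 mol.
pH = pKa + log([A⁻]/[HA]) = 4.77 + log(0.236/0.429) = 4.77 -0.260

pH = 4.51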